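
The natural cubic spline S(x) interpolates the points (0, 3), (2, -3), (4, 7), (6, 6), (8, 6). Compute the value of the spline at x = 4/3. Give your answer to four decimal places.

Write σ_i for S''(x_i). With h_i = 2, 2, 2, 2 and divided differences Δ_i = -3, 5, -1/2, 0, the continuity of S' gives the tridiagonal system
  2·σ_0 + 8·σ_1 + 2·σ_2 = 6(Δ_1 - Δ_0) = 48
  2·σ_1 + 8·σ_2 + 2·σ_3 = 6(Δ_2 - Δ_1) = -33
  2·σ_2 + 8·σ_3 + 2·σ_4 = 6(Δ_3 - Δ_2) = 3
Natural end conditions: σ_0 = σ_4 = 0.
Forward elimination and back-substitution give σ_0 = 0, σ_1 = 855/112, σ_2 = -183/28, σ_3 = 225/112, σ_4 = 0.
On [0, 2], S(x) = 3 - 621/112·x + 0·x² + 285/448·x³.
With x = 4/3: S(4/3) = -727/252.

-2.8849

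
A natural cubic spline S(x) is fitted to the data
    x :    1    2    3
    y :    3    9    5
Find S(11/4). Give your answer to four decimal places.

6.5859

Put M_i = S'' at the i-th knot. Here h = (1, 1) and Δ = (6, -4), so the interior equations h_(i-1)·M_(i-1) + 2(h_(i-1)+h_i)·M_i + h_i·M_(i+1) = 6(Δ_i − Δ_(i-1)) read
  1·M_0 + 4·M_1 + 1·M_2 = 6(Δ_1 - Δ_0) = -60
Natural end conditions: M_0 = M_2 = 0.
Hence M_0 = 0, M_1 = -15, M_2 = 0.
On [2, 3], S(x) = 9 + 1·(x - 2) - 15/2·(x - 2)² + 5/2·(x - 2)³.
With (x - 2) = 3/4: S(11/4) = 843/128.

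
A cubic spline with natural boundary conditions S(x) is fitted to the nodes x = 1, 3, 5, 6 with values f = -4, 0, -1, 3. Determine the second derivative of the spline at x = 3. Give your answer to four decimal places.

Put m_i = S'' at the i-th knot. Here h = (2, 2, 1) and Δ = (2, -1/2, 4), so the interior equations h_(i-1)·m_(i-1) + 2(h_(i-1)+h_i)·m_i + h_i·m_(i+1) = 6(Δ_i − Δ_(i-1)) read
  2·m_0 + 8·m_1 + 2·m_2 = 6(Δ_1 - Δ_0) = -15
  2·m_1 + 6·m_2 + 1·m_3 = 6(Δ_2 - Δ_1) = 27
Natural end conditions: m_0 = m_3 = 0.
Forward elimination and back-substitution give m_0 = 0, m_1 = -36/11, m_2 = 123/22, m_3 = 0.

-3.2727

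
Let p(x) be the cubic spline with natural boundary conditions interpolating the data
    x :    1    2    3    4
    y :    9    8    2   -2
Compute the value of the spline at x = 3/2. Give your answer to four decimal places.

9.0500

Put σ_i = p'' at the i-th knot. Here h = (1, 1, 1) and Δ = (-1, -6, -4), so the interior equations h_(i-1)·σ_(i-1) + 2(h_(i-1)+h_i)·σ_i + h_i·σ_(i+1) = 6(Δ_i − Δ_(i-1)) read
  1·σ_0 + 4·σ_1 + 1·σ_2 = 6(Δ_1 - Δ_0) = -30
  1·σ_1 + 4·σ_2 + 1·σ_3 = 6(Δ_2 - Δ_1) = 12
Natural end conditions: σ_0 = σ_3 = 0.
Forward elimination and back-substitution give σ_0 = 0, σ_1 = -44/5, σ_2 = 26/5, σ_3 = 0.
On [1, 2], p(x) = 9 + 7/15·(x - 1) + 0·(x - 1)² - 22/15·(x - 1)³.
With (x - 1) = 1/2: p(3/2) = 181/20.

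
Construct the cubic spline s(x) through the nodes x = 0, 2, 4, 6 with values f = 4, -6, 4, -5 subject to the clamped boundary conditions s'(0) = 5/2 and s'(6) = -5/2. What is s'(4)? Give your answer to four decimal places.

1.2333

Put m_i = s'' at the i-th knot. Here h = (2, 2, 2) and Δ = (-5, 5, -9/2), so the interior equations h_(i-1)·m_(i-1) + 2(h_(i-1)+h_i)·m_i + h_i·m_(i+1) = 6(Δ_i − Δ_(i-1)) read
  2·m_0 + 8·m_1 + 2·m_2 = 6(Δ_1 - Δ_0) = 60
  2·m_1 + 8·m_2 + 2·m_3 = 6(Δ_2 - Δ_1) = -57
Clamped end conditions give two more equations: 2h_0·m_0 + h_0·m_1 = 6(Δ_0 - s'(0)) = -45 and h_2·m_2 + 2h_2·m_3 = 6(s'(6) - Δ_2) = 12.
Solving: m_0 = -286/15, m_1 = 469/30, m_2 = -202/15, m_3 = 146/15.
On [4, 6], s'(x) = b_2 + 2c_2·(x - 4) + 3d_2·(x - 4)² with b_2 = Δ_2 - h_2(2m_2 + m_3)/6 = 37/30, c_2 = m_2/2 = -101/15, d_2 = (m_3 - m_2)/(6h_2) = 29/15. So s'(4) = 37/30.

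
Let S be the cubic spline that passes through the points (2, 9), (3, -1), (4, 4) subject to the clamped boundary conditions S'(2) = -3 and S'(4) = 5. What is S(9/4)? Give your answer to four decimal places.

Put m_i = S'' at the i-th knot. Here h = (1, 1) and Δ = (-10, 5), so the interior equations h_(i-1)·m_(i-1) + 2(h_(i-1)+h_i)·m_i + h_i·m_(i+1) = 6(Δ_i − Δ_(i-1)) read
  1·m_0 + 4·m_1 + 1·m_2 = 6(Δ_1 - Δ_0) = 90
Clamped end conditions give two more equations: 2h_0·m_0 + h_0·m_1 = 6(Δ_0 - S'(2)) = -42 and h_1·m_1 + 2h_1·m_2 = 6(S'(4) - Δ_1) = 0.
Solving: m_0 = -79/2, m_1 = 37, m_2 = -37/2.
On [2, 3], S(x) = 9 - 3·(x - 2) - 79/4·(x - 2)² + 51/4·(x - 2)³.
With (x - 2) = 1/4: S(9/4) = 1847/256.

7.2148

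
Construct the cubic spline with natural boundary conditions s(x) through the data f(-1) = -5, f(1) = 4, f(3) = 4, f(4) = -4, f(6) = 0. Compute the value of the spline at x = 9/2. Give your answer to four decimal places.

-5.5378

With σ_i denoting the second derivative at x_i, h_i = 2, 2, 1, 2, and Δ_i = (y_(i+1) − y_i)/h_i = 9/2, 0, -8, 2:
  2·σ_0 + 8·σ_1 + 2·σ_2 = 6(Δ_1 - Δ_0) = -27
  2·σ_1 + 6·σ_2 + 1·σ_3 = 6(Δ_2 - Δ_1) = -48
  1·σ_2 + 6·σ_3 + 2·σ_4 = 6(Δ_3 - Δ_2) = 60
Natural end conditions: σ_0 = σ_4 = 0.
Forward elimination and back-substitution give σ_0 = 0, σ_1 = -249/256, σ_2 = -615/64, σ_3 = 1485/128, σ_4 = 0.
On [4, 6], s(x) = -4 - 367/64·(x - 4) + 1485/256·(x - 4)² - 495/512·(x - 4)³.
With (x - 4) = 1/2: s(9/2) = -22683/4096.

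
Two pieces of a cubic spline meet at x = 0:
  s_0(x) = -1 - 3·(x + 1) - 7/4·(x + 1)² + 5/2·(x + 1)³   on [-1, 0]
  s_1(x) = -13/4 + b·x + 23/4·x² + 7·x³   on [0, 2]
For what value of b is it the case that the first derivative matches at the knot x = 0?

s_0'(x) = -3 - 7/2·(x + 1) + 15/2·(x + 1)², so s_0'(0) = 1. On the right, s_1'(0) = b, so b = 1.

1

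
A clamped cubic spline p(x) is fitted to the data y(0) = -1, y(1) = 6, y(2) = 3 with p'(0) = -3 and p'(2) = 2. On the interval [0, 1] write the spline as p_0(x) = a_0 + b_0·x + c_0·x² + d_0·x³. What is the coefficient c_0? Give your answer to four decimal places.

23.7500

Put m_i = p'' at the i-th knot. Here h = (1, 1) and Δ = (7, -3), so the interior equations h_(i-1)·m_(i-1) + 2(h_(i-1)+h_i)·m_i + h_i·m_(i+1) = 6(Δ_i − Δ_(i-1)) read
  1·m_0 + 4·m_1 + 1·m_2 = 6(Δ_1 - Δ_0) = -60
Clamped end conditions give two more equations: 2h_0·m_0 + h_0·m_1 = 6(Δ_0 - p'(0)) = 60 and h_1·m_1 + 2h_1·m_2 = 6(p'(2) - Δ_1) = 30.
Solving the tridiagonal system: m_0 = 95/2, m_1 = -35, m_2 = 65/2.
On [0, 1], with p_0(x) = a_0 + b_0·x + c_0·x² + d_0·x³: c_0 = m_0/2 = 95/4, d_0 = (m_1 - m_0)/(6h_0) = -55/4, b_0 = Δ_0 - h_0(2m_0 + m_1)/6 = -3.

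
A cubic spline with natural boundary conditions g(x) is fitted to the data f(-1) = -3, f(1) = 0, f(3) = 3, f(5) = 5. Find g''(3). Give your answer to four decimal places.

Write M_i for g''(x_i). With h_i = 2, 2, 2 and divided differences Δ_i = 3/2, 3/2, 1, the continuity of g' gives the tridiagonal system
  2·M_0 + 8·M_1 + 2·M_2 = 6(Δ_1 - Δ_0) = 0
  2·M_1 + 8·M_2 + 2·M_3 = 6(Δ_2 - Δ_1) = -3
Natural end conditions: M_0 = M_3 = 0.
Forward elimination and back-substitution give M_0 = 0, M_1 = 1/10, M_2 = -2/5, M_3 = 0.

-0.4000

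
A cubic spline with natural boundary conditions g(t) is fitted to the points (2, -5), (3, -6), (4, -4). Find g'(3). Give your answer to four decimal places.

0.5000

Write M_i for g''(x_i). With h_i = 1, 1 and divided differences Δ_i = -1, 2, the continuity of g' gives the tridiagonal system
  1·M_0 + 4·M_1 + 1·M_2 = 6(Δ_1 - Δ_0) = 18
Natural end conditions: M_0 = M_2 = 0.
Solving: M_0 = 0, M_1 = 9/2, M_2 = 0.
On [3, 4], g'(t) = b_1 + 2c_1·(t - 3) + 3d_1·(t - 3)² with b_1 = Δ_1 - h_1(2M_1 + M_2)/6 = 1/2, c_1 = M_1/2 = 9/4, d_1 = (M_2 - M_1)/(6h_1) = -3/4. So g'(3) = 1/2.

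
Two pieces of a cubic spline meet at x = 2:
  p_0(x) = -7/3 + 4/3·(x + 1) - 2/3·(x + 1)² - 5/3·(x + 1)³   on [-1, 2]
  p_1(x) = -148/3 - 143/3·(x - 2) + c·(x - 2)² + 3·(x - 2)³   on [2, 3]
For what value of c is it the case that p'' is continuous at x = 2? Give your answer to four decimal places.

p_0''(x) = -4/3 - 10·(x + 1), so p_0''(2) = -94/3. On the right, p_1''(2) = 2c, so c = -47/3.

-15.6667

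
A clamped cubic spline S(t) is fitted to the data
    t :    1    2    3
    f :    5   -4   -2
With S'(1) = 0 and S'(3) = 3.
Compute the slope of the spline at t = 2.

-6

Put M_i = S'' at the i-th knot. Here h = (1, 1) and Δ = (-9, 2), so the interior equations h_(i-1)·M_(i-1) + 2(h_(i-1)+h_i)·M_i + h_i·M_(i+1) = 6(Δ_i − Δ_(i-1)) read
  1·M_0 + 4·M_1 + 1·M_2 = 6(Δ_1 - Δ_0) = 66
Clamped end conditions give two more equations: 2h_0·M_0 + h_0·M_1 = 6(Δ_0 - S'(1)) = -54 and h_1·M_1 + 2h_1·M_2 = 6(S'(3) - Δ_1) = 6.
Forward elimination and back-substitution give M_0 = -42, M_1 = 30, M_2 = -12.
On [2, 3], S'(t) = b_1 + 2c_1·(t - 2) + 3d_1·(t - 2)² with b_1 = Δ_1 - h_1(2M_1 + M_2)/6 = -6, c_1 = M_1/2 = 15, d_1 = (M_2 - M_1)/(6h_1) = -7. So S'(2) = -6.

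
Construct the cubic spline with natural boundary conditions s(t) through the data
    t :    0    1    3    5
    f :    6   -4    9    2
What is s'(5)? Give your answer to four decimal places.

-7.7273

Write σ_i for s''(x_i). With h_i = 1, 2, 2 and divided differences Δ_i = -10, 13/2, -7/2, the continuity of s' gives the tridiagonal system
  1·σ_0 + 6·σ_1 + 2·σ_2 = 6(Δ_1 - Δ_0) = 99
  2·σ_1 + 8·σ_2 + 2·σ_3 = 6(Δ_2 - Δ_1) = -60
Natural end conditions: σ_0 = σ_3 = 0.
Forward elimination and back-substitution give σ_0 = 0, σ_1 = 228/11, σ_2 = -279/22, σ_3 = 0.
On [3, 5], s'(t) = b_2 + 2c_2·(t - 3) + 3d_2·(t - 3)² with b_2 = Δ_2 - h_2(2σ_2 + σ_3)/6 = 109/22, c_2 = σ_2/2 = -279/44, d_2 = (σ_3 - σ_2)/(6h_2) = 93/88. So s'(5) = -85/11.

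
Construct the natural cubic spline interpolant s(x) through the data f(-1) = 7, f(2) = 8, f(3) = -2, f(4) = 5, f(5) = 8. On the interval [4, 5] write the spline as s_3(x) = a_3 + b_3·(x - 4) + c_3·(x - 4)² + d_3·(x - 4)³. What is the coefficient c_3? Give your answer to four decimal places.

With m_i denoting the second derivative at x_i, h_i = 3, 1, 1, 1, and Δ_i = (y_(i+1) − y_i)/h_i = 1/3, -10, 7, 3:
  3·m_0 + 8·m_1 + 1·m_2 = 6(Δ_1 - Δ_0) = -62
  1·m_1 + 4·m_2 + 1·m_3 = 6(Δ_2 - Δ_1) = 102
  1·m_2 + 4·m_3 + 1·m_4 = 6(Δ_3 - Δ_2) = -24
Natural end conditions: m_0 = m_4 = 0.
Solving the tridiagonal system: m_0 = 0, m_1 = -681/58, m_2 = 926/29, m_3 = -811/58, m_4 = 0.
On [4, 5], with s_3(x) = a_3 + b_3·(x - 4) + c_3·(x - 4)² + d_3·(x - 4)³: c_3 = m_3/2 = -811/116, d_3 = (m_4 - m_3)/(6h_3) = 811/348, b_3 = Δ_3 - h_3(2m_3 + m_4)/6 = 1333/174.

-6.9914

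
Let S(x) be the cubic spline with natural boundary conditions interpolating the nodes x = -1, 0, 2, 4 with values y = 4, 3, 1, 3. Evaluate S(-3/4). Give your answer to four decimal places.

Let σ_i = S''(x_i). Step sizes h_i = 1, 2, 2; slopes of the chords Δ_i = (y_(i+1) - y_i)/h_i = -1, -1, 1.
  1·σ_0 + 6·σ_1 + 2·σ_2 = 6(Δ_1 - Δ_0) = 0
  2·σ_1 + 8·σ_2 + 2·σ_3 = 6(Δ_2 - Δ_1) = 12
Natural end conditions: σ_0 = σ_3 = 0.
Solving the tridiagonal system: σ_0 = 0, σ_1 = -6/11, σ_2 = 18/11, σ_3 = 0.
On [-1, 0], S(x) = 4 - 10/11·(x + 1) + 0·(x + 1)² - 1/11·(x + 1)³.
With (x + 1) = 1/4: S(-3/4) = 2655/704.

3.7713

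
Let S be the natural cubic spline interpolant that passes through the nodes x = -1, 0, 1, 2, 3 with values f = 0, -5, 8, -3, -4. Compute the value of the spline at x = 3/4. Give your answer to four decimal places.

With m_i denoting the second derivative at x_i, h_i = 1, 1, 1, 1, and Δ_i = (y_(i+1) − y_i)/h_i = -5, 13, -11, -1:
  1·m_0 + 4·m_1 + 1·m_2 = 6(Δ_1 - Δ_0) = 108
  1·m_1 + 4·m_2 + 1·m_3 = 6(Δ_2 - Δ_1) = -144
  1·m_2 + 4·m_3 + 1·m_4 = 6(Δ_3 - Δ_2) = 60
Natural end conditions: m_0 = m_4 = 0.
Solving the tridiagonal system: m_0 = 0, m_1 = 282/7, m_2 = -372/7, m_3 = 198/7, m_4 = 0.
On [0, 1], S(x) = -5 + 59/7·x + 141/7·x² - 109/7·x³.
With x = 3/4: S(3/4) = 2725/448.

6.0826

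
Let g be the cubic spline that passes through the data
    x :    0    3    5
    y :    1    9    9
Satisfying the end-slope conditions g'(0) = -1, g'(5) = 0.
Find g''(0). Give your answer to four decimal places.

5.4667

Let σ_i = g''(x_i). Step sizes h_i = 3, 2; slopes of the chords Δ_i = (y_(i+1) - y_i)/h_i = 8/3, 0.
  3·σ_0 + 10·σ_1 + 2·σ_2 = 6(Δ_1 - Δ_0) = -16
Clamped end conditions give two more equations: 2h_0·σ_0 + h_0·σ_1 = 6(Δ_0 - g'(0)) = 22 and h_1·σ_1 + 2h_1·σ_2 = 6(g'(5) - Δ_1) = 0.
Solving: σ_0 = 82/15, σ_1 = -18/5, σ_2 = 9/5.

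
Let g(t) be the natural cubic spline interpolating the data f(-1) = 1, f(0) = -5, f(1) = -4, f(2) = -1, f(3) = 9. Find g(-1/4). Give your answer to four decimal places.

With M_i denoting the second derivative at x_i, h_i = 1, 1, 1, 1, and Δ_i = (y_(i+1) − y_i)/h_i = -6, 1, 3, 10:
  1·M_0 + 4·M_1 + 1·M_2 = 6(Δ_1 - Δ_0) = 42
  1·M_1 + 4·M_2 + 1·M_3 = 6(Δ_2 - Δ_1) = 12
  1·M_2 + 4·M_3 + 1·M_4 = 6(Δ_3 - Δ_2) = 42
Natural end conditions: M_0 = M_4 = 0.
Hence M_0 = 0, M_1 = 78/7, M_2 = -18/7, M_3 = 78/7, M_4 = 0.
On [-1, 0], g(t) = 1 - 55/7·(t + 1) + 0·(t + 1)² + 13/7·(t + 1)³.
With (t + 1) = 3/4: g(-1/4) = -263/64.

-4.1094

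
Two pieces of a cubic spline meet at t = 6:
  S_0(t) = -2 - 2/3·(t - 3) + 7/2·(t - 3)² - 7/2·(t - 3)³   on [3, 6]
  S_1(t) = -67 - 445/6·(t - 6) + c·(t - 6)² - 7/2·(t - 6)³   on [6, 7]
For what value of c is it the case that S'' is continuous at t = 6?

S_0''(t) = 7 - 21·(t - 3), so S_0''(6) = -56. On the right, S_1''(6) = 2c, so c = -28.

-28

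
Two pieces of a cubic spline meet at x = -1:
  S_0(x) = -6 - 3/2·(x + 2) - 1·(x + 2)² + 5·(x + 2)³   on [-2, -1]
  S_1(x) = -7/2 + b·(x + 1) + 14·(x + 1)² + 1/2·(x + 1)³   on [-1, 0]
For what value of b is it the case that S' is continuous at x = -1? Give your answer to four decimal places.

S_0'(x) = -3/2 - 2·(x + 2) + 15·(x + 2)², so S_0'(-1) = 23/2. On the right, S_1'(-1) = b, so b = 23/2.

11.5000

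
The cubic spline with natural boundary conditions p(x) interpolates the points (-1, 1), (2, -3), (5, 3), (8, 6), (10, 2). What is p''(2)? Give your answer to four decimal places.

Put σ_i = p'' at the i-th knot. Here h = (3, 3, 3, 2) and Δ = (-4/3, 2, 1, -2), so the interior equations h_(i-1)·σ_(i-1) + 2(h_(i-1)+h_i)·σ_i + h_i·σ_(i+1) = 6(Δ_i − Δ_(i-1)) read
  3·σ_0 + 12·σ_1 + 3·σ_2 = 6(Δ_1 - Δ_0) = 20
  3·σ_1 + 12·σ_2 + 3·σ_3 = 6(Δ_2 - Δ_1) = -6
  3·σ_2 + 10·σ_3 + 2·σ_4 = 6(Δ_3 - Δ_2) = -18
Natural end conditions: σ_0 = σ_4 = 0.
Solving the tridiagonal system: σ_0 = 0, σ_1 = 373/207, σ_2 = -112/207, σ_3 = -113/69, σ_4 = 0.

1.8019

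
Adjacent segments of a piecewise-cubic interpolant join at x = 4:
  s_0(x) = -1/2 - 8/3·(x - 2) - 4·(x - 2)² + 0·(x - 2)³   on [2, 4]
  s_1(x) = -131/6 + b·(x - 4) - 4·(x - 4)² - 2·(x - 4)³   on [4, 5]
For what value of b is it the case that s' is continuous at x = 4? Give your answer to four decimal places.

-18.6667

s_0'(x) = -8/3 - 8·(x - 2) + 0·(x - 2)², so s_0'(4) = -56/3. On the right, s_1'(4) = b, so b = -56/3.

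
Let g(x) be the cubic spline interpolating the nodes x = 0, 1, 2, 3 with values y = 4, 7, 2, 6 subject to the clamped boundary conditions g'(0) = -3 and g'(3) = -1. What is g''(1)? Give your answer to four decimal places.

-26.6667

Put M_i = g'' at the i-th knot. Here h = (1, 1, 1) and Δ = (3, -5, 4), so the interior equations h_(i-1)·M_(i-1) + 2(h_(i-1)+h_i)·M_i + h_i·M_(i+1) = 6(Δ_i − Δ_(i-1)) read
  1·M_0 + 4·M_1 + 1·M_2 = 6(Δ_1 - Δ_0) = -48
  1·M_1 + 4·M_2 + 1·M_3 = 6(Δ_2 - Δ_1) = 54
Clamped end conditions give two more equations: 2h_0·M_0 + h_0·M_1 = 6(Δ_0 - g'(0)) = 36 and h_2·M_2 + 2h_2·M_3 = 6(g'(3) - Δ_2) = -30.
Solving the tridiagonal system: M_0 = 94/3, M_1 = -80/3, M_2 = 82/3, M_3 = -86/3.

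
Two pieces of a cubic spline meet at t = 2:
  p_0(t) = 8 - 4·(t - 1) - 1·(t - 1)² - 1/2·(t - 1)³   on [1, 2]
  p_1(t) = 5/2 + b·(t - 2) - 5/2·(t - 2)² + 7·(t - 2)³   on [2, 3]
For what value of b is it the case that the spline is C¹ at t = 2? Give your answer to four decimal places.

-7.5000

p_0'(t) = -4 - 2·(t - 1) - 3/2·(t - 1)², so p_0'(2) = -15/2. On the right, p_1'(2) = b, so b = -15/2.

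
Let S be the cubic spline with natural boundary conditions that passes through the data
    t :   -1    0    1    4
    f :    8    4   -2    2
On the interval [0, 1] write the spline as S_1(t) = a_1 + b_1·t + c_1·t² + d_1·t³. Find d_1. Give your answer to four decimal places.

1.7634

With M_i denoting the second derivative at x_i, h_i = 1, 1, 3, and Δ_i = (y_(i+1) − y_i)/h_i = -4, -6, 4/3:
  1·M_0 + 4·M_1 + 1·M_2 = 6(Δ_1 - Δ_0) = -12
  1·M_1 + 8·M_2 + 3·M_3 = 6(Δ_2 - Δ_1) = 44
Natural end conditions: M_0 = M_3 = 0.
Solving: M_0 = 0, M_1 = -140/31, M_2 = 188/31, M_3 = 0.
On [0, 1], with S_1(t) = a_1 + b_1·t + c_1·t² + d_1·t³: c_1 = M_1/2 = -70/31, d_1 = (M_2 - M_1)/(6h_1) = 164/93, b_1 = Δ_1 - h_1(2M_1 + M_2)/6 = -512/93.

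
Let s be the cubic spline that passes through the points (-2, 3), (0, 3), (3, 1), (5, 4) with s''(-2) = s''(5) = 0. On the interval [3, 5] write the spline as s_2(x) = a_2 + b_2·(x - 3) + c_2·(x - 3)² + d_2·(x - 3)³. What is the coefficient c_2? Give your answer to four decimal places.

With M_i denoting the second derivative at x_i, h_i = 2, 3, 2, and Δ_i = (y_(i+1) − y_i)/h_i = 0, -2/3, 3/2:
  2·M_0 + 10·M_1 + 3·M_2 = 6(Δ_1 - Δ_0) = -4
  3·M_1 + 10·M_2 + 2·M_3 = 6(Δ_2 - Δ_1) = 13
Natural end conditions: M_0 = M_3 = 0.
Solving: M_0 = 0, M_1 = -79/91, M_2 = 142/91, M_3 = 0.
On [3, 5], with s_2(x) = a_2 + b_2·(x - 3) + c_2·(x - 3)² + d_2·(x - 3)³: c_2 = M_2/2 = 71/91, d_2 = (M_3 - M_2)/(6h_2) = -71/546, b_2 = Δ_2 - h_2(2M_2 + M_3)/6 = 251/546.

0.7802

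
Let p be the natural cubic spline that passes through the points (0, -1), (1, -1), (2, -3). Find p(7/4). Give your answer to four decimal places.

With M_i denoting the second derivative at x_i, h_i = 1, 1, and Δ_i = (y_(i+1) − y_i)/h_i = 0, -2:
  1·M_0 + 4·M_1 + 1·M_2 = 6(Δ_1 - Δ_0) = -12
Natural end conditions: M_0 = M_2 = 0.
Solving the tridiagonal system: M_0 = 0, M_1 = -3, M_2 = 0.
On [1, 2], p(x) = -1 - 1·(x - 1) - 3/2·(x - 1)² + 1/2·(x - 1)³.
With (x - 1) = 3/4: p(7/4) = -305/128.

-2.3828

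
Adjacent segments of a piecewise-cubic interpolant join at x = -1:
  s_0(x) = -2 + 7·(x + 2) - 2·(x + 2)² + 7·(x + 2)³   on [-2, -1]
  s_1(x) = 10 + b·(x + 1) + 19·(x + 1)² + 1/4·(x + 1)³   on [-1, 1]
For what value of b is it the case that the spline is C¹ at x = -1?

24

s_0'(x) = 7 - 4·(x + 2) + 21·(x + 2)², so s_0'(-1) = 24. On the right, s_1'(-1) = b, so b = 24.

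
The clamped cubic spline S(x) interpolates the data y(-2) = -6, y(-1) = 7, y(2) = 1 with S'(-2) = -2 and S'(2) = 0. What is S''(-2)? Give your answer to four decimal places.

With M_i denoting the second derivative at x_i, h_i = 1, 3, and Δ_i = (y_(i+1) − y_i)/h_i = 13, -2:
  1·M_0 + 8·M_1 + 3·M_2 = 6(Δ_1 - Δ_0) = -90
Clamped end conditions give two more equations: 2h_0·M_0 + h_0·M_1 = 6(Δ_0 - S'(-2)) = 90 and h_1·M_1 + 2h_1·M_2 = 6(S'(2) - Δ_1) = 12.
Hence M_0 = 227/4, M_1 = -47/2, M_2 = 55/4.

56.7500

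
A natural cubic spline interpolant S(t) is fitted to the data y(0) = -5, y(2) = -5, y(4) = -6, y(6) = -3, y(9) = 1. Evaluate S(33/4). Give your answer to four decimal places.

Put M_i = S'' at the i-th knot. Here h = (2, 2, 2, 3) and Δ = (0, -1/2, 3/2, 4/3), so the interior equations h_(i-1)·M_(i-1) + 2(h_(i-1)+h_i)·M_i + h_i·M_(i+1) = 6(Δ_i − Δ_(i-1)) read
  2·M_0 + 8·M_1 + 2·M_2 = 6(Δ_1 - Δ_0) = -3
  2·M_1 + 8·M_2 + 2·M_3 = 6(Δ_2 - Δ_1) = 12
  2·M_2 + 10·M_3 + 3·M_4 = 6(Δ_3 - Δ_2) = -1
Natural end conditions: M_0 = M_4 = 0.
Forward elimination and back-substitution give M_0 = 0, M_1 = -59/71, M_2 = 259/142, M_3 = -33/71, M_4 = 0.
On [6, 9], S(t) = -3 + 383/213·(t - 6) - 33/142·(t - 6)² + 11/426·(t - 6)³.
With (t - 6) = 9/4: S(33/4) = 1485/9088.

0.1634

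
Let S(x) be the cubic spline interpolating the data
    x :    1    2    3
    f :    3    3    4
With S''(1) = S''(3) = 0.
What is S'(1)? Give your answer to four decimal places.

With M_i denoting the second derivative at x_i, h_i = 1, 1, and Δ_i = (y_(i+1) − y_i)/h_i = 0, 1:
  1·M_0 + 4·M_1 + 1·M_2 = 6(Δ_1 - Δ_0) = 6
Natural end conditions: M_0 = M_2 = 0.
Solving the tridiagonal system: M_0 = 0, M_1 = 3/2, M_2 = 0.
On [1, 2], S'(x) = b_0 + 2c_0·(x - 1) + 3d_0·(x - 1)² with b_0 = Δ_0 - h_0(2M_0 + M_1)/6 = -1/4, c_0 = M_0/2 = 0, d_0 = (M_1 - M_0)/(6h_0) = 1/4. So S'(1) = -1/4.

-0.2500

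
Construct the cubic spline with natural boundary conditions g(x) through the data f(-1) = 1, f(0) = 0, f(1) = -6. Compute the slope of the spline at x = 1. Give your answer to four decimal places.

With m_i denoting the second derivative at x_i, h_i = 1, 1, and Δ_i = (y_(i+1) − y_i)/h_i = -1, -6:
  1·m_0 + 4·m_1 + 1·m_2 = 6(Δ_1 - Δ_0) = -30
Natural end conditions: m_0 = m_2 = 0.
Solving: m_0 = 0, m_1 = -15/2, m_2 = 0.
On [0, 1], g'(x) = b_1 + 2c_1·x + 3d_1·x² with b_1 = Δ_1 - h_1(2m_1 + m_2)/6 = -7/2, c_1 = m_1/2 = -15/4, d_1 = (m_2 - m_1)/(6h_1) = 5/4. So g'(1) = -29/4.

-7.2500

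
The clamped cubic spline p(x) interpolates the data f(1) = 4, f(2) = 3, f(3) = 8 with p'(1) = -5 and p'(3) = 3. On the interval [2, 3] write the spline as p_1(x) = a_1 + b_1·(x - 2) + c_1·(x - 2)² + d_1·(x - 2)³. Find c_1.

With m_i denoting the second derivative at x_i, h_i = 1, 1, and Δ_i = (y_(i+1) − y_i)/h_i = -1, 5:
  1·m_0 + 4·m_1 + 1·m_2 = 6(Δ_1 - Δ_0) = 36
Clamped end conditions give two more equations: 2h_0·m_0 + h_0·m_1 = 6(Δ_0 - p'(1)) = 24 and h_1·m_1 + 2h_1·m_2 = 6(p'(3) - Δ_1) = -12.
Hence m_0 = 7, m_1 = 10, m_2 = -11.
On [2, 3], with p_1(x) = a_1 + b_1·(x - 2) + c_1·(x - 2)² + d_1·(x - 2)³: c_1 = m_1/2 = 5, d_1 = (m_2 - m_1)/(6h_1) = -7/2, b_1 = Δ_1 - h_1(2m_1 + m_2)/6 = 7/2.

5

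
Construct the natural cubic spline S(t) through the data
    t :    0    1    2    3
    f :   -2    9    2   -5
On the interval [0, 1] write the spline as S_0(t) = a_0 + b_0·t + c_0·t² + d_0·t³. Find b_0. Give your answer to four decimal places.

Let M_i = S''(x_i). Step sizes h_i = 1, 1, 1; slopes of the chords Δ_i = (y_(i+1) - y_i)/h_i = 11, -7, -7.
  1·M_0 + 4·M_1 + 1·M_2 = 6(Δ_1 - Δ_0) = -108
  1·M_1 + 4·M_2 + 1·M_3 = 6(Δ_2 - Δ_1) = 0
Natural end conditions: M_0 = M_3 = 0.
Forward elimination and back-substitution give M_0 = 0, M_1 = -144/5, M_2 = 36/5, M_3 = 0.
On [0, 1], with S_0(t) = a_0 + b_0·t + c_0·t² + d_0·t³: c_0 = M_0/2 = 0, d_0 = (M_1 - M_0)/(6h_0) = -24/5, b_0 = Δ_0 - h_0(2M_0 + M_1)/6 = 79/5.

15.8000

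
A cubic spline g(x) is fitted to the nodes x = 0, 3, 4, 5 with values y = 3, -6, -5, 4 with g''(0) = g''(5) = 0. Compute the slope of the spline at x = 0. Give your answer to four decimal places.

-3.7742

With M_i denoting the second derivative at x_i, h_i = 3, 1, 1, and Δ_i = (y_(i+1) − y_i)/h_i = -3, 1, 9:
  3·M_0 + 8·M_1 + 1·M_2 = 6(Δ_1 - Δ_0) = 24
  1·M_1 + 4·M_2 + 1·M_3 = 6(Δ_2 - Δ_1) = 48
Natural end conditions: M_0 = M_3 = 0.
Solving: M_0 = 0, M_1 = 48/31, M_2 = 360/31, M_3 = 0.
On [0, 3], g'(x) = b_0 + 2c_0·x + 3d_0·x² with b_0 = Δ_0 - h_0(2M_0 + M_1)/6 = -117/31, c_0 = M_0/2 = 0, d_0 = (M_1 - M_0)/(6h_0) = 8/93. So g'(0) = -117/31.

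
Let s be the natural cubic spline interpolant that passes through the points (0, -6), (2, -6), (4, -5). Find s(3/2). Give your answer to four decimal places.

With M_i denoting the second derivative at x_i, h_i = 2, 2, and Δ_i = (y_(i+1) − y_i)/h_i = 0, 1/2:
  2·M_0 + 8·M_1 + 2·M_2 = 6(Δ_1 - Δ_0) = 3
Natural end conditions: M_0 = M_2 = 0.
Hence M_0 = 0, M_1 = 3/8, M_2 = 0.
On [0, 2], s(x) = -6 - 1/8·x + 0·x² + 1/32·x³.
With x = 3/2: s(3/2) = -1557/256.

-6.0820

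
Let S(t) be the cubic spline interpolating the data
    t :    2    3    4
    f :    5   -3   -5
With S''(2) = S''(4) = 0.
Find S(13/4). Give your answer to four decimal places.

Let M_i = S''(x_i). Step sizes h_i = 1, 1; slopes of the chords Δ_i = (y_(i+1) - y_i)/h_i = -8, -2.
  1·M_0 + 4·M_1 + 1·M_2 = 6(Δ_1 - Δ_0) = 36
Natural end conditions: M_0 = M_2 = 0.
Solving: M_0 = 0, M_1 = 9, M_2 = 0.
On [3, 4], S(t) = -3 - 5·(t - 3) + 9/2·(t - 3)² - 3/2·(t - 3)³.
With (t - 3) = 1/4: S(13/4) = -511/128.

-3.9922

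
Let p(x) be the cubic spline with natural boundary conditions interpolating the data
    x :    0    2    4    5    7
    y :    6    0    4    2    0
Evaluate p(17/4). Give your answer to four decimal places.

3.7545

Let σ_i = p''(x_i). Step sizes h_i = 2, 2, 1, 2; slopes of the chords Δ_i = (y_(i+1) - y_i)/h_i = -3, 2, -2, -1.
  2·σ_0 + 8·σ_1 + 2·σ_2 = 6(Δ_1 - Δ_0) = 30
  2·σ_1 + 6·σ_2 + 1·σ_3 = 6(Δ_2 - Δ_1) = -24
  1·σ_2 + 6·σ_3 + 2·σ_4 = 6(Δ_3 - Δ_2) = 6
Natural end conditions: σ_0 = σ_4 = 0.
Hence σ_0 = 0, σ_1 = 675/128, σ_2 = -195/32, σ_3 = 129/64, σ_4 = 0.
On [4, 5], p(x) = 4 - 39/128·(x - 4) - 195/64·(x - 4)² + 173/128·(x - 4)³.
With (x - 4) = 1/4: p(17/4) = 30757/8192.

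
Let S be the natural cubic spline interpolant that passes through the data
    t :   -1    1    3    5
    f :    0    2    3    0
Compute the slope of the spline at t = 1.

1

Let σ_i = S''(x_i). Step sizes h_i = 2, 2, 2; slopes of the chords Δ_i = (y_(i+1) - y_i)/h_i = 1, 1/2, -3/2.
  2·σ_0 + 8·σ_1 + 2·σ_2 = 6(Δ_1 - Δ_0) = -3
  2·σ_1 + 8·σ_2 + 2·σ_3 = 6(Δ_2 - Δ_1) = -12
Natural end conditions: σ_0 = σ_3 = 0.
Hence σ_0 = 0, σ_1 = 0, σ_2 = -3/2, σ_3 = 0.
On [1, 3], S'(t) = b_1 + 2c_1·(t - 1) + 3d_1·(t - 1)² with b_1 = Δ_1 - h_1(2σ_1 + σ_2)/6 = 1, c_1 = σ_1/2 = 0, d_1 = (σ_2 - σ_1)/(6h_1) = -1/8. So S'(1) = 1.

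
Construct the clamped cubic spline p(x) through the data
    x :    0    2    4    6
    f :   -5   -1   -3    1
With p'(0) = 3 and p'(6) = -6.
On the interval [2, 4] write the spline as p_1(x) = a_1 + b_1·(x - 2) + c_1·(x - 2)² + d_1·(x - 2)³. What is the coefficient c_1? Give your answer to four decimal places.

Put σ_i = p'' at the i-th knot. Here h = (2, 2, 2) and Δ = (2, -1, 2), so the interior equations h_(i-1)·σ_(i-1) + 2(h_(i-1)+h_i)·σ_i + h_i·σ_(i+1) = 6(Δ_i − Δ_(i-1)) read
  2·σ_0 + 8·σ_1 + 2·σ_2 = 6(Δ_1 - Δ_0) = -18
  2·σ_1 + 8·σ_2 + 2·σ_3 = 6(Δ_2 - Δ_1) = 18
Clamped end conditions give two more equations: 2h_0·σ_0 + h_0·σ_1 = 6(Δ_0 - p'(0)) = -6 and h_2·σ_2 + 2h_2·σ_3 = 6(p'(6) - Δ_2) = -48.
Solving: σ_0 = 3/5, σ_1 = -21/5, σ_2 = 36/5, σ_3 = -78/5.
On [2, 4], with p_1(x) = a_1 + b_1·(x - 2) + c_1·(x - 2)² + d_1·(x - 2)³: c_1 = σ_1/2 = -21/10, d_1 = (σ_2 - σ_1)/(6h_1) = 19/20, b_1 = Δ_1 - h_1(2σ_1 + σ_2)/6 = -3/5.

-2.1000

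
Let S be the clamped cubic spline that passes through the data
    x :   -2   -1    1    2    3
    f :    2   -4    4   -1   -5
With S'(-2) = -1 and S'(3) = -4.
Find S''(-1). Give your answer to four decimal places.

19.6875

With σ_i denoting the second derivative at x_i, h_i = 1, 2, 1, 1, and Δ_i = (y_(i+1) − y_i)/h_i = -6, 4, -5, -4:
  1·σ_0 + 6·σ_1 + 2·σ_2 = 6(Δ_1 - Δ_0) = 60
  2·σ_1 + 6·σ_2 + 1·σ_3 = 6(Δ_2 - Δ_1) = -54
  1·σ_2 + 4·σ_3 + 1·σ_4 = 6(Δ_3 - Δ_2) = 6
Clamped end conditions give two more equations: 2h_0·σ_0 + h_0·σ_1 = 6(Δ_0 - S'(-2)) = -30 and h_3·σ_3 + 2h_3·σ_4 = 6(S'(3) - Δ_3) = 0.
Hence σ_0 = -795/32, σ_1 = 315/16, σ_2 = -1065/64, σ_3 = 207/32, σ_4 = -207/64.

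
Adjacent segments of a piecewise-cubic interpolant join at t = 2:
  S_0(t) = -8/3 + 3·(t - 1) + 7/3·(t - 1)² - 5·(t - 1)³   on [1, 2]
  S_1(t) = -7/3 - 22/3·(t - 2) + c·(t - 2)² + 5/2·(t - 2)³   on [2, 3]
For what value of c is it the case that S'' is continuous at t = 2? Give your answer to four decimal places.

-12.6667

S_0''(t) = 14/3 - 30·(t - 1), so S_0''(2) = -76/3. On the right, S_1''(2) = 2c, so c = -38/3.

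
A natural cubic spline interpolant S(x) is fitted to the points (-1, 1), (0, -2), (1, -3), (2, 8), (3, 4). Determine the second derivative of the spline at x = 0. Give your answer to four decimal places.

-3.5357

Put σ_i = S'' at the i-th knot. Here h = (1, 1, 1, 1) and Δ = (-3, -1, 11, -4), so the interior equations h_(i-1)·σ_(i-1) + 2(h_(i-1)+h_i)·σ_i + h_i·σ_(i+1) = 6(Δ_i − Δ_(i-1)) read
  1·σ_0 + 4·σ_1 + 1·σ_2 = 6(Δ_1 - Δ_0) = 12
  1·σ_1 + 4·σ_2 + 1·σ_3 = 6(Δ_2 - Δ_1) = 72
  1·σ_2 + 4·σ_3 + 1·σ_4 = 6(Δ_3 - Δ_2) = -90
Natural end conditions: σ_0 = σ_4 = 0.
Forward elimination and back-substitution give σ_0 = 0, σ_1 = -99/28, σ_2 = 183/7, σ_3 = -813/28, σ_4 = 0.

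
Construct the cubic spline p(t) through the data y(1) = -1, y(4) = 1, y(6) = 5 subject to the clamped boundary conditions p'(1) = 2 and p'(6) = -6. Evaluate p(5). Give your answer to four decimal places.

Put σ_i = p'' at the i-th knot. Here h = (3, 2) and Δ = (2/3, 2), so the interior equations h_(i-1)·σ_(i-1) + 2(h_(i-1)+h_i)·σ_i + h_i·σ_(i+1) = 6(Δ_i − Δ_(i-1)) read
  3·σ_0 + 10·σ_1 + 2·σ_2 = 6(Δ_1 - Δ_0) = 8
Clamped end conditions give two more equations: 2h_0·σ_0 + h_0·σ_1 = 6(Δ_0 - p'(1)) = -8 and h_1·σ_1 + 2h_1·σ_2 = 6(p'(6) - Δ_1) = -48.
Hence σ_0 = -56/15, σ_1 = 24/5, σ_2 = -72/5.
On [4, 6], p(t) = 1 + 18/5·(t - 4) + 12/5·(t - 4)² - 8/5·(t - 4)³.
With (t - 4) = 1: p(5) = 27/5.

5.4000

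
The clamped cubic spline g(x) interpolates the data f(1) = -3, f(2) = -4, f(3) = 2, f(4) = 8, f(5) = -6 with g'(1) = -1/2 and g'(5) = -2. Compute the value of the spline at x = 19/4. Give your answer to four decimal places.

With M_i denoting the second derivative at x_i, h_i = 1, 1, 1, 1, and Δ_i = (y_(i+1) − y_i)/h_i = -1, 6, 6, -14:
  1·M_0 + 4·M_1 + 1·M_2 = 6(Δ_1 - Δ_0) = 42
  1·M_1 + 4·M_2 + 1·M_3 = 6(Δ_2 - Δ_1) = 0
  1·M_2 + 4·M_3 + 1·M_4 = 6(Δ_3 - Δ_2) = -120
Clamped end conditions give two more equations: 2h_0·M_0 + h_0·M_1 = 6(Δ_0 - g'(1)) = -3 and h_3·M_3 + 2h_3·M_4 = 6(g'(5) - Δ_3) = 72.
Solving: M_0 = -51/8, M_1 = 39/4, M_2 = 75/8, M_3 = -189/4, M_4 = 477/8.
On [4, 5], g(x) = 8 - 131/16·(x - 4) - 189/8·(x - 4)² + 285/16·(x - 4)³.
With (x - 4) = 3/4: g(19/4) = -4009/1024.

-3.9150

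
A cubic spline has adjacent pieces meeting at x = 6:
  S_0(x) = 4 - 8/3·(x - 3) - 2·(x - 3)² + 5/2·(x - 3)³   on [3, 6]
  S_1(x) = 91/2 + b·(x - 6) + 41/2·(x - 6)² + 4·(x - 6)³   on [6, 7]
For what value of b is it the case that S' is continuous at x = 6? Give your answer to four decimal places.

52.8333

S_0'(x) = -8/3 - 4·(x - 3) + 15/2·(x - 3)², so S_0'(6) = 317/6. On the right, S_1'(6) = b, so b = 317/6.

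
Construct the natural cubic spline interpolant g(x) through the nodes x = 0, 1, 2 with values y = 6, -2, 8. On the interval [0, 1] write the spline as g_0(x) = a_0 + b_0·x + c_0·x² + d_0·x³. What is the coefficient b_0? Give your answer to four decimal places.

Let m_i = g''(x_i). Step sizes h_i = 1, 1; slopes of the chords Δ_i = (y_(i+1) - y_i)/h_i = -8, 10.
  1·m_0 + 4·m_1 + 1·m_2 = 6(Δ_1 - Δ_0) = 108
Natural end conditions: m_0 = m_2 = 0.
Forward elimination and back-substitution give m_0 = 0, m_1 = 27, m_2 = 0.
On [0, 1], with g_0(x) = a_0 + b_0·x + c_0·x² + d_0·x³: c_0 = m_0/2 = 0, d_0 = (m_1 - m_0)/(6h_0) = 9/2, b_0 = Δ_0 - h_0(2m_0 + m_1)/6 = -25/2.

-12.5000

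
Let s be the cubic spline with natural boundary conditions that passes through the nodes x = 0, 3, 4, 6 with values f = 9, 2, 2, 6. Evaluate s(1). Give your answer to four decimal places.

5.9858

Write m_i for s''(x_i). With h_i = 3, 1, 2 and divided differences Δ_i = -7/3, 0, 2, the continuity of s' gives the tridiagonal system
  3·m_0 + 8·m_1 + 1·m_2 = 6(Δ_1 - Δ_0) = 14
  1·m_1 + 6·m_2 + 2·m_3 = 6(Δ_2 - Δ_1) = 12
Natural end conditions: m_0 = m_3 = 0.
Hence m_0 = 0, m_1 = 72/47, m_2 = 82/47, m_3 = 0.
On [0, 3], s(x) = 9 - 437/141·x + 0·x² + 4/47·x³.
With x = 1: s(1) = 844/141.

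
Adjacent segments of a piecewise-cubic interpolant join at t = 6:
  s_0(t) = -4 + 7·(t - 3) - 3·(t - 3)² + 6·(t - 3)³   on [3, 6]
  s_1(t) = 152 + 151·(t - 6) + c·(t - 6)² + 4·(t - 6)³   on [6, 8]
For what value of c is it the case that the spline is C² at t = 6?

s_0''(t) = -6 + 36·(t - 3), so s_0''(6) = 102. On the right, s_1''(6) = 2c, so c = 51.

51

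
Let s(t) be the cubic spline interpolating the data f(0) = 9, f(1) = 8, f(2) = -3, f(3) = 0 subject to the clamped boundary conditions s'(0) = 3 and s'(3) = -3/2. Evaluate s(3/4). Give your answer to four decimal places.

9.5484

Let M_i = s''(x_i). Step sizes h_i = 1, 1, 1; slopes of the chords Δ_i = (y_(i+1) - y_i)/h_i = -1, -11, 3.
  1·M_0 + 4·M_1 + 1·M_2 = 6(Δ_1 - Δ_0) = -60
  1·M_1 + 4·M_2 + 1·M_3 = 6(Δ_2 - Δ_1) = 84
Clamped end conditions give two more equations: 2h_0·M_0 + h_0·M_1 = 6(Δ_0 - s'(0)) = -24 and h_2·M_2 + 2h_2·M_3 = 6(s'(3) - Δ_2) = -27.
Solving the tridiagonal system: M_0 = -1/5, M_1 = -118/5, M_2 = 173/5, M_3 = -154/5.
On [0, 1], s(t) = 9 + 3·t - 1/10·t² - 39/10·t³.
With t = 3/4: s(3/4) = 6111/640.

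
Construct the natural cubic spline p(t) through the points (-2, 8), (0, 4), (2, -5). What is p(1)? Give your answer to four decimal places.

Write M_i for p''(x_i). With h_i = 2, 2 and divided differences Δ_i = -2, -9/2, the continuity of p' gives the tridiagonal system
  2·M_0 + 8·M_1 + 2·M_2 = 6(Δ_1 - Δ_0) = -15
Natural end conditions: M_0 = M_2 = 0.
Solving: M_0 = 0, M_1 = -15/8, M_2 = 0.
On [0, 2], p(t) = 4 - 13/4·t - 15/16·t² + 5/32·t³.
With t = 1: p(1) = -1/32.

-0.0313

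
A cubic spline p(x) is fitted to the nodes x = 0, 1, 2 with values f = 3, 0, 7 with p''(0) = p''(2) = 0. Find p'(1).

2

With m_i denoting the second derivative at x_i, h_i = 1, 1, and Δ_i = (y_(i+1) − y_i)/h_i = -3, 7:
  1·m_0 + 4·m_1 + 1·m_2 = 6(Δ_1 - Δ_0) = 60
Natural end conditions: m_0 = m_2 = 0.
Hence m_0 = 0, m_1 = 15, m_2 = 0.
On [1, 2], p'(x) = b_1 + 2c_1·(x - 1) + 3d_1·(x - 1)² with b_1 = Δ_1 - h_1(2m_1 + m_2)/6 = 2, c_1 = m_1/2 = 15/2, d_1 = (m_2 - m_1)/(6h_1) = -5/2. So p'(1) = 2.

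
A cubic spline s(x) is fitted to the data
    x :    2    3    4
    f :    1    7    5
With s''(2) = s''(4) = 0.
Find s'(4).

-4

With σ_i denoting the second derivative at x_i, h_i = 1, 1, and Δ_i = (y_(i+1) − y_i)/h_i = 6, -2:
  1·σ_0 + 4·σ_1 + 1·σ_2 = 6(Δ_1 - Δ_0) = -48
Natural end conditions: σ_0 = σ_2 = 0.
Hence σ_0 = 0, σ_1 = -12, σ_2 = 0.
On [3, 4], s'(x) = b_1 + 2c_1·(x - 3) + 3d_1·(x - 3)² with b_1 = Δ_1 - h_1(2σ_1 + σ_2)/6 = 2, c_1 = σ_1/2 = -6, d_1 = (σ_2 - σ_1)/(6h_1) = 2. So s'(4) = -4.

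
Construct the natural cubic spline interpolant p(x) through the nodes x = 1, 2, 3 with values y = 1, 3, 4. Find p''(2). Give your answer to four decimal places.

Let M_i = p''(x_i). Step sizes h_i = 1, 1; slopes of the chords Δ_i = (y_(i+1) - y_i)/h_i = 2, 1.
  1·M_0 + 4·M_1 + 1·M_2 = 6(Δ_1 - Δ_0) = -6
Natural end conditions: M_0 = M_2 = 0.
Solving the tridiagonal system: M_0 = 0, M_1 = -3/2, M_2 = 0.

-1.5000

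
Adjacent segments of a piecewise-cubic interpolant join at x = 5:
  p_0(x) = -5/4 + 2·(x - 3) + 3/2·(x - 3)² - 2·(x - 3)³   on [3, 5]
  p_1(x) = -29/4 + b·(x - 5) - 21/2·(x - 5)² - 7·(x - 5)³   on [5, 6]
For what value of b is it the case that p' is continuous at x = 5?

-16

p_0'(x) = 2 + 3·(x - 3) - 6·(x - 3)², so p_0'(5) = -16. On the right, p_1'(5) = b, so b = -16.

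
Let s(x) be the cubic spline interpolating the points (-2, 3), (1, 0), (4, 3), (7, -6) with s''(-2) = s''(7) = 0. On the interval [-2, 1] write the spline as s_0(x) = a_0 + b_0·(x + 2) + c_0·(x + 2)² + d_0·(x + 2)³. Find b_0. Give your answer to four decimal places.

-1.8000

Let M_i = s''(x_i). Step sizes h_i = 3, 3, 3; slopes of the chords Δ_i = (y_(i+1) - y_i)/h_i = -1, 1, -3.
  3·M_0 + 12·M_1 + 3·M_2 = 6(Δ_1 - Δ_0) = 12
  3·M_1 + 12·M_2 + 3·M_3 = 6(Δ_2 - Δ_1) = -24
Natural end conditions: M_0 = M_3 = 0.
Hence M_0 = 0, M_1 = 8/5, M_2 = -12/5, M_3 = 0.
On [-2, 1], with s_0(x) = a_0 + b_0·(x + 2) + c_0·(x + 2)² + d_0·(x + 2)³: c_0 = M_0/2 = 0, d_0 = (M_1 - M_0)/(6h_0) = 4/45, b_0 = Δ_0 - h_0(2M_0 + M_1)/6 = -9/5.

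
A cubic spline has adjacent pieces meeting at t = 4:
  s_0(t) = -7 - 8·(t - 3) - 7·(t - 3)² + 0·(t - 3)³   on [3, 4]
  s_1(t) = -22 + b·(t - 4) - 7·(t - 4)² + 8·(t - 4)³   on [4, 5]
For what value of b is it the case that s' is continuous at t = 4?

s_0'(t) = -8 - 14·(t - 3) + 0·(t - 3)², so s_0'(4) = -22. On the right, s_1'(4) = b, so b = -22.

-22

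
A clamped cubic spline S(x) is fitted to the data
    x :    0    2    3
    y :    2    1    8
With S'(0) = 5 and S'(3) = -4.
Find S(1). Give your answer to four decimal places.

0.9375

Let m_i = S''(x_i). Step sizes h_i = 2, 1; slopes of the chords Δ_i = (y_(i+1) - y_i)/h_i = -1/2, 7.
  2·m_0 + 6·m_1 + 1·m_2 = 6(Δ_1 - Δ_0) = 45
Clamped end conditions give two more equations: 2h_0·m_0 + h_0·m_1 = 6(Δ_0 - S'(0)) = -33 and h_1·m_1 + 2h_1·m_2 = 6(S'(3) - Δ_1) = -66.
Forward elimination and back-substitution give m_0 = -75/4, m_1 = 21, m_2 = -87/2.
On [0, 2], S(x) = 2 + 5·x - 75/8·x² + 53/16·x³.
With x = 1: S(1) = 15/16.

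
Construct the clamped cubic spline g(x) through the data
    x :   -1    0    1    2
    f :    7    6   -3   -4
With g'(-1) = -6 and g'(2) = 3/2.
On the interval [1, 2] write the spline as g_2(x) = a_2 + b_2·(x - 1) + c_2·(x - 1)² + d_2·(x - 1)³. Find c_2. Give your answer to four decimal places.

Put m_i = g'' at the i-th knot. Here h = (1, 1, 1) and Δ = (-1, -9, -1), so the interior equations h_(i-1)·m_(i-1) + 2(h_(i-1)+h_i)·m_i + h_i·m_(i+1) = 6(Δ_i − Δ_(i-1)) read
  1·m_0 + 4·m_1 + 1·m_2 = 6(Δ_1 - Δ_0) = -48
  1·m_1 + 4·m_2 + 1·m_3 = 6(Δ_2 - Δ_1) = 48
Clamped end conditions give two more equations: 2h_0·m_0 + h_0·m_1 = 6(Δ_0 - g'(-1)) = 30 and h_2·m_2 + 2h_2·m_3 = 6(g'(2) - Δ_2) = 15.
Solving: m_0 = 133/5, m_1 = -116/5, m_2 = 91/5, m_3 = -8/5.
On [1, 2], with g_2(x) = a_2 + b_2·(x - 1) + c_2·(x - 1)² + d_2·(x - 1)³: c_2 = m_2/2 = 91/10, d_2 = (m_3 - m_2)/(6h_2) = -33/10, b_2 = Δ_2 - h_2(2m_2 + m_3)/6 = -34/5.

9.1000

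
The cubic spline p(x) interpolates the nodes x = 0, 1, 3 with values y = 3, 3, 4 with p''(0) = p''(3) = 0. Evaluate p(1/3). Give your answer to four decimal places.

Write m_i for p''(x_i). With h_i = 1, 2 and divided differences Δ_i = 0, 1/2, the continuity of p' gives the tridiagonal system
  1·m_0 + 6·m_1 + 2·m_2 = 6(Δ_1 - Δ_0) = 3
Natural end conditions: m_0 = m_2 = 0.
Hence m_0 = 0, m_1 = 1/2, m_2 = 0.
On [0, 1], p(x) = 3 - 1/12·x + 0·x² + 1/12·x³.
With x = 1/3: p(1/3) = 241/81.

2.9753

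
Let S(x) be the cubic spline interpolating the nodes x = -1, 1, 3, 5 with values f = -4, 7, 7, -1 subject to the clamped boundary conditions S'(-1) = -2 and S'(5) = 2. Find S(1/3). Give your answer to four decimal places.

Let m_i = S''(x_i). Step sizes h_i = 2, 2, 2; slopes of the chords Δ_i = (y_(i+1) - y_i)/h_i = 11/2, 0, -4.
  2·m_0 + 8·m_1 + 2·m_2 = 6(Δ_1 - Δ_0) = -33
  2·m_1 + 8·m_2 + 2·m_3 = 6(Δ_2 - Δ_1) = -24
Clamped end conditions give two more equations: 2h_0·m_0 + h_0·m_1 = 6(Δ_0 - S'(-1)) = 45 and h_2·m_2 + 2h_2·m_3 = 6(S'(5) - Δ_2) = 36.
Forward elimination and back-substitution give m_0 = 439/30, m_1 = -203/30, m_2 = -61/15, m_3 = 331/30.
On [-1, 1], S(x) = -4 - 2·(x + 1) + 439/60·(x + 1)² - 107/60·(x + 1)³.
With (x + 1) = 4/3: S(1/3) = 856/405.

2.1136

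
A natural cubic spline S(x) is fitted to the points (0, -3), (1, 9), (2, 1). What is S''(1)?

Let M_i = S''(x_i). Step sizes h_i = 1, 1; slopes of the chords Δ_i = (y_(i+1) - y_i)/h_i = 12, -8.
  1·M_0 + 4·M_1 + 1·M_2 = 6(Δ_1 - Δ_0) = -120
Natural end conditions: M_0 = M_2 = 0.
Solving: M_0 = 0, M_1 = -30, M_2 = 0.

-30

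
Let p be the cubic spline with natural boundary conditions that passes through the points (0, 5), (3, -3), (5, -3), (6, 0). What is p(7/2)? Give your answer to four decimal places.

With σ_i denoting the second derivative at x_i, h_i = 3, 2, 1, and Δ_i = (y_(i+1) − y_i)/h_i = -8/3, 0, 3:
  3·σ_0 + 10·σ_1 + 2·σ_2 = 6(Δ_1 - Δ_0) = 16
  2·σ_1 + 6·σ_2 + 1·σ_3 = 6(Δ_2 - Δ_1) = 18
Natural end conditions: σ_0 = σ_3 = 0.
Hence σ_0 = 0, σ_1 = 15/14, σ_2 = 37/14, σ_3 = 0.
On [3, 5], p(t) = -3 - 67/42·(t - 3) + 15/28·(t - 3)² + 11/84·(t - 3)³.
With (t - 3) = 1/2: p(7/2) = -817/224.

-3.6473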